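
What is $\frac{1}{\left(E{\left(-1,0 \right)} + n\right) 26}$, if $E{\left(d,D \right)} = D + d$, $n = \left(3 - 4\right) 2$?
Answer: $- \frac{1}{78} \approx -0.012821$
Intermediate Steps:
$n = -2$ ($n = \left(-1\right) 2 = -2$)
$\frac{1}{\left(E{\left(-1,0 \right)} + n\right) 26} = \frac{1}{\left(\left(0 - 1\right) - 2\right) 26} = \frac{1}{\left(-1 - 2\right) 26} = \frac{1}{\left(-3\right) 26} = \frac{1}{-78} = - \frac{1}{78}$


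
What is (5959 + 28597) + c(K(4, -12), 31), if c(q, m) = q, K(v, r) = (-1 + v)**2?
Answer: 34565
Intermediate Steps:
(5959 + 28597) + c(K(4, -12), 31) = (5959 + 28597) + (-1 + 4)**2 = 34556 + 3**2 = 34556 + 9 = 34565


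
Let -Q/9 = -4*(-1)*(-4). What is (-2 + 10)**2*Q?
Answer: 9216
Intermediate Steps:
Q = 144 (Q = -9*(-4*(-1))*(-4) = -36*(-4) = -9*(-16) = 144)
(-2 + 10)**2*Q = (-2 + 10)**2*144 = 8**2*144 = 64*144 = 9216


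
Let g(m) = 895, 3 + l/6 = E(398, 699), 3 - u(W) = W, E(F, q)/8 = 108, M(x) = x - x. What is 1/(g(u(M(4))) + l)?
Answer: 1/6061 ≈ 0.00016499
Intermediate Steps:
M(x) = 0
E(F, q) = 864 (E(F, q) = 8*108 = 864)
u(W) = 3 - W
l = 5166 (l = -18 + 6*864 = -18 + 5184 = 5166)
1/(g(u(M(4))) + l) = 1/(895 + 5166) = 1/6061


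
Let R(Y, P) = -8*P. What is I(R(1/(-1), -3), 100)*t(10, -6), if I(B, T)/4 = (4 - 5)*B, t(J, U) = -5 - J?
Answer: 1440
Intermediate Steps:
I(B, T) = -4*B (I(B, T) = 4*((4 - 5)*B) = 4*(-B) = -4*B)
I(R(1/(-1), -3), 100)*t(10, -6) = (-(-32)*(-3))*(-5 - 1*10) = (-4*24)*(-5 - 10) = -96*(-15) = 1440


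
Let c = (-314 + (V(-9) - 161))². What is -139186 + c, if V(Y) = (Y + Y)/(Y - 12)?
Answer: 4195647/49 ≈ 85626.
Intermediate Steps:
V(Y) = 2*Y/(-12 + Y) (V(Y) = (2*Y)/(-12 + Y) = 2*Y/(-12 + Y))
c = 11015761/49 (c = (-314 + (2*(-9)/(-12 - 9) - 161))² = (-314 + (2*(-9)/(-21) - 161))² = (-314 + (2*(-9)*(-1/21) - 161))² = (-314 + (6/7 - 161))² = (-314 - 1121/7)² = (-3319/7)² = 11015761/49 ≈ 2.2481e+5)
-139186 + c = -139186 + 11015761/49 = 4195647/49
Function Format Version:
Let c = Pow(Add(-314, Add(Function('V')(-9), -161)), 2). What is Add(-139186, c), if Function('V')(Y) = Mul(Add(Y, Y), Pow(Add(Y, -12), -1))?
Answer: Rational(4195647, 49) ≈ 85626.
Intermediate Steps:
Function('V')(Y) = Mul(2, Y, Pow(Add(-12, Y), -1)) (Function('V')(Y) = Mul(Mul(2, Y), Pow(Add(-12, Y), -1)) = Mul(2, Y, Pow(Add(-12, Y), -1)))
c = Rational(11015761, 49) (c = Pow(Add(-314, Add(Mul(2, -9, Pow(Add(-12, -9), -1)), -161)), 2) = Pow(Add(-314, Add(Mul(2, -9, Pow(-21, -1)), -161)), 2) = Pow(Add(-314, Add(Mul(2, -9, Rational(-1, 21)), -161)), 2) = Pow(Add(-314, Add(Rational(6, 7), -161)), 2) = Pow(Add(-314, Rational(-1121, 7)), 2) = Pow(Rational(-3319, 7), 2) = Rational(11015761, 49) ≈ 2.2481e+5)
Add(-139186, c) = Add(-139186, Rational(11015761, 49)) = Rational(4195647, 49)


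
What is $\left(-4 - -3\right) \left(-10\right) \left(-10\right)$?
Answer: $-100$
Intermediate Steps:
$\left(-4 - -3\right) \left(-10\right) \left(-10\right) = \left(-4 + 3\right) \left(-10\right) \left(-10\right) = \left(-1\right) \left(-10\right) \left(-10\right) = 10 \left(-10\right) = -100$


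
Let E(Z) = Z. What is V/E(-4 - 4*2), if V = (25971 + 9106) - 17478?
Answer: -17599/12 ≈ -1466.6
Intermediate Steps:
V = 17599 (V = 35077 - 17478 = 17599)
V/E(-4 - 4*2) = 17599/(-4 - 4*2) = 17599/(-4 - 8) = 17599/(-12) = 17599*(-1/12) = -17599/12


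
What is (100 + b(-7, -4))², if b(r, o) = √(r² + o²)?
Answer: (100 + √65)² ≈ 11677.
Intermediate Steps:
b(r, o) = √(o² + r²)
(100 + b(-7, -4))² = (100 + √((-4)² + (-7)²))² = (100 + √(16 + 49))² = (100 + √65)²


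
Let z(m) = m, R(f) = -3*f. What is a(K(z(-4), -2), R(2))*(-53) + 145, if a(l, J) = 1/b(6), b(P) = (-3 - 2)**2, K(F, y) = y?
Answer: 3572/25 ≈ 142.88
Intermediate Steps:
b(P) = 25 (b(P) = (-5)**2 = 25)
a(l, J) = 1/25
a(K(z(-4), -2), R(2))*(-53) + 145 = (1/25)*(-53) + 145 = -53/25 + 145 = 3572/25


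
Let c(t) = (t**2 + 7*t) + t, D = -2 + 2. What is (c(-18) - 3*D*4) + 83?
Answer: 263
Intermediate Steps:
D = 0
c(t) = t**2 + 8*t
(c(-18) - 3*D*4) + 83 = (-18*(8 - 18) - 3*0*4) + 83 = (-18*(-10) + 0*4) + 83 = (180 + 0) + 83 = 180 + 83 = 263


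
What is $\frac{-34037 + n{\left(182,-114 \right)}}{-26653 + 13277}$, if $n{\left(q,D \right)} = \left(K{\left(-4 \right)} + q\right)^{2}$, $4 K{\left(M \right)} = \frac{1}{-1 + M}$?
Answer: $\frac{372479}{5350400} \approx 0.069617$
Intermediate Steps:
$K{\left(M \right)} = \frac{1}{4 \left(-1 + M\right)}$
$n{\left(q,D \right)} = \left(- \frac{1}{20} + q\right)^{2}$ ($n{\left(q,D \right)} = \left(\frac{1}{4 \left(-1 - 4\right)} + q\right)^{2} = \left(\frac{1}{4 \left(-5\right)} + q\right)^{2} = \left(\frac{1}{4} \left(- \frac{1}{5}\right) + q\right)^{2} = \left(- \frac{1}{20} + q\right)^{2}$)
$\frac{-34037 + n{\left(182,-114 \right)}}{-26653 + 13277} = \frac{-34037 + \frac{\left(-1 + 20 \cdot 182\right)^{2}}{400}}{-26653 + 13277} = \frac{-34037 + \frac{\left(-1 + 3640\right)^{2}}{400}}{-13376} = \left(-34037 + \frac{3639^{2}}{400}\right) \left(- \frac{1}{13376}\right) = \left(-34037 + \frac{1}{400} \cdot 13242321\right) \left(- \frac{1}{13376}\right) = \left(-34037 + \frac{13242321}{400}\right) \left(- \frac{1}{13376}\right) = \left(- \frac{372479}{400}\right) \left(- \frac{1}{13376}\right) = \frac{372479}{5350400}$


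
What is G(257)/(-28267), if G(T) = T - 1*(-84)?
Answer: -341/28267 ≈ -0.012064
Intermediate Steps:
G(T) = 84 + T (G(T) = T + 84 = 84 + T)
G(257)/(-28267) = (84 + 257)/(-28267) = 341*(-1/28267) = -341/28267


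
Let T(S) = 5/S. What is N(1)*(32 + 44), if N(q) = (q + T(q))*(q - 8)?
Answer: -3192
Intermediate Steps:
N(q) = (-8 + q)*(q + 5/q) (N(q) = (q + 5/q)*(q - 8) = (q + 5/q)*(-8 + q) = (-8 + q)*(q + 5/q))
N(1)*(32 + 44) = (5 + 1² - 40/1 - 8*1)*(32 + 44) = (5 + 1 - 40*1 - 8)*76 = (5 + 1 - 40 - 8)*76 = -42*76 = -3192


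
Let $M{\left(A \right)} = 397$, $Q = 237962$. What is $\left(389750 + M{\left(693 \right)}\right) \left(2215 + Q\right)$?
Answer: $93704336019$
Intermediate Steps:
$\left(389750 + M{\left(693 \right)}\right) \left(2215 + Q\right) = \left(389750 + 397\right) \left(2215 + 237962\right) = 390147 \cdot 240177 = 93704336019$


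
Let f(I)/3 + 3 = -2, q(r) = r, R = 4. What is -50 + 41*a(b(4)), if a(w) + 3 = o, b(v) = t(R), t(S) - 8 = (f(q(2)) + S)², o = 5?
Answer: 32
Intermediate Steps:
f(I) = -15 (f(I) = -9 + 3*(-2) = -9 - 6 = -15)
t(S) = 8 + (-15 + S)²
b(v) = 129 (b(v) = 8 + (-15 + 4)² = 8 + (-11)² = 8 + 121 = 129)
a(w) = 2 (a(w) = -3 + 5 = 2)
-50 + 41*a(b(4)) = -50 + 41*2 = -50 + 82 = 32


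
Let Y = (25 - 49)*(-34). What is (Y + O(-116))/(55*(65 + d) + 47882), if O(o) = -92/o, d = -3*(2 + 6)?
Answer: 23687/1453973 ≈ 0.016291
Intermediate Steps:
d = -24 (d = -3*8 = -24)
Y = 816 (Y = -24*(-34) = 816)
(Y + O(-116))/(55*(65 + d) + 47882) = (816 - 92/(-116))/(55*(65 - 24) + 47882) = (816 - 92*(-1/116))/(55*41 + 47882) = (816 + 23/29)/(2255 + 47882) = (23687/29)/50137 = (23687/29)*(1/50137) = 23687/1453973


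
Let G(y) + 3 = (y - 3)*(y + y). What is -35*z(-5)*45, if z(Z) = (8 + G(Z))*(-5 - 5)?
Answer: 1338750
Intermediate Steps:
G(y) = -3 + 2*y*(-3 + y) (G(y) = -3 + (y - 3)*(y + y) = -3 + (-3 + y)*(2*y) = -3 + 2*y*(-3 + y))
z(Z) = -50 - 20*Z**2 + 60*Z (z(Z) = (8 + (-3 - 6*Z + 2*Z**2))*(-5 - 5) = (5 - 6*Z + 2*Z**2)*(-10) = -50 - 20*Z**2 + 60*Z)
-35*z(-5)*45 = -35*(-50 - 20*(-5)**2 + 60*(-5))*45 = -35*(-50 - 20*25 - 300)*45 = -35*(-50 - 500 - 300)*45 = -35*(-850)*45 = 29750*45 = 1338750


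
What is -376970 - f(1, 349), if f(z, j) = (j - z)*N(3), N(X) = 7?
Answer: -379406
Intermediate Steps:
f(z, j) = -7*z + 7*j (f(z, j) = (j - z)*7 = -7*z + 7*j)
-376970 - f(1, 349) = -376970 - (-7*1 + 7*349) = -376970 - (-7 + 2443) = -376970 - 1*2436 = -376970 - 2436 = -379406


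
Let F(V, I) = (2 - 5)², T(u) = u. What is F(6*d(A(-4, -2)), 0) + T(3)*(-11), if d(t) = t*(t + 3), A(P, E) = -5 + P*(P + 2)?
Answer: -24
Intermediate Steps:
A(P, E) = -5 + P*(2 + P)
d(t) = t*(3 + t)
F(V, I) = 9 (F(V, I) = (-3)² = 9)
F(6*d(A(-4, -2)), 0) + T(3)*(-11) = 9 + 3*(-11) = 9 - 33 = -24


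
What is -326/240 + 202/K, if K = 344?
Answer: -3979/5160 ≈ -0.77112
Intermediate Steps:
-326/240 + 202/K = -326/240 + 202/344 = -326*1/240 + 202*(1/344) = -163/120 + 101/172 = -3979/5160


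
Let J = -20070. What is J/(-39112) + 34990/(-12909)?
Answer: -554722625/252448404 ≈ -2.1974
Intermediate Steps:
J/(-39112) + 34990/(-12909) = -20070/(-39112) + 34990/(-12909) = -20070*(-1/39112) + 34990*(-1/12909) = 10035/19556 - 34990/12909 = -554722625/252448404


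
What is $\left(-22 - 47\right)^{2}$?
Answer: $4761$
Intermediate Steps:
$\left(-22 - 47\right)^{2} = \left(-69\right)^{2} = 4761$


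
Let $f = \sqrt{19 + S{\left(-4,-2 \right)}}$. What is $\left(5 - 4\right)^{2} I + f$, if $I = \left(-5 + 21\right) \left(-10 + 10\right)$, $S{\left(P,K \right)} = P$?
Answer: $\sqrt{15} \approx 3.873$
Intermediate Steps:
$f = \sqrt{15}$ ($f = \sqrt{19 - 4} = \sqrt{15} \approx 3.873$)
$I = 0$ ($I = 16 \cdot 0 = 0$)
$\left(5 - 4\right)^{2} I + f = \left(5 - 4\right)^{2} \cdot 0 + \sqrt{15} = 1^{2} \cdot 0 + \sqrt{15} = 1 \cdot 0 + \sqrt{15} = 0 + \sqrt{15} = \sqrt{15}$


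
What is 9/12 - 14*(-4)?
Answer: 227/4 ≈ 56.750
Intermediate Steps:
9/12 - 14*(-4) = 9*(1/12) + 56 = ¾ + 56 = 227/4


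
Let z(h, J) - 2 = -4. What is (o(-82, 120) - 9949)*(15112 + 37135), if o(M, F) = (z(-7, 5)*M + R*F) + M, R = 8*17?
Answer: 337149891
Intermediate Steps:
z(h, J) = -2 (z(h, J) = 2 - 4 = -2)
R = 136
o(M, F) = -M + 136*F (o(M, F) = (-2*M + 136*F) + M = -M + 136*F)
(o(-82, 120) - 9949)*(15112 + 37135) = ((-1*(-82) + 136*120) - 9949)*(15112 + 37135) = ((82 + 16320) - 9949)*52247 = (16402 - 9949)*52247 = 6453*52247 = 337149891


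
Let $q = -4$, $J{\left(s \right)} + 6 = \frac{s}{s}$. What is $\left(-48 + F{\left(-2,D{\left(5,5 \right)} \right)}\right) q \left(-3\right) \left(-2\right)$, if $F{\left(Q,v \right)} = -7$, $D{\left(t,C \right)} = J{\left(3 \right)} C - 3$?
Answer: $1320$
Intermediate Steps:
$J{\left(s \right)} = -5$ ($J{\left(s \right)} = -6 + \frac{s}{s} = -6 + 1 = -5$)
$D{\left(t,C \right)} = -3 - 5 C$ ($D{\left(t,C \right)} = - 5 C - 3 = -3 - 5 C$)
$\left(-48 + F{\left(-2,D{\left(5,5 \right)} \right)}\right) q \left(-3\right) \left(-2\right) = \left(-48 - 7\right) \left(-4\right) \left(-3\right) \left(-2\right) = - 55 \cdot 12 \left(-2\right) = \left(-55\right) \left(-24\right) = 1320$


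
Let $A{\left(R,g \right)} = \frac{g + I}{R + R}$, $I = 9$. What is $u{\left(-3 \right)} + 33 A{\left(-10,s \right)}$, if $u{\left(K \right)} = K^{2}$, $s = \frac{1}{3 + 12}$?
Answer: $- \frac{149}{25} \approx -5.96$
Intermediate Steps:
$s = \frac{1}{15} \approx 0.066667$
$A{\left(R,g \right)} = \frac{9 + g}{2 R}$ ($A{\left(R,g \right)} = \frac{g + 9}{R + R} = \frac{9 + g}{2 R}$)
$u{\left(-3 \right)} + 33 A{\left(-10,s \right)} = \left(-3\right)^{2} + 33 \frac{9 + \frac{1}{15}}{2 \left(-10\right)} = 9 + 33 \cdot \frac{1}{2} \left(- \frac{1}{10}\right) \frac{136}{15} = 9 + 33 \left(- \frac{34}{75}\right) = 9 - \frac{374}{25} = - \frac{149}{25}$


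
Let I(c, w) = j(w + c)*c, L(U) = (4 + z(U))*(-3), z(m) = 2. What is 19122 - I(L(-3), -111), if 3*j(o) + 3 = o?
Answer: 18330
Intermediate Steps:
j(o) = -1 + o/3
L(U) = -18 (L(U) = (4 + 2)*(-3) = 6*(-3) = -18)
I(c, w) = c*(-1 + c/3 + w/3) (I(c, w) = (-1 + (w + c)/3)*c = (-1 + (c + w)/3)*c = (-1 + (c/3 + w/3))*c = (-1 + c/3 + w/3)*c = c*(-1 + c/3 + w/3))
19122 - I(L(-3), -111) = 19122 - (-18)*(-3 - 18 - 111)/3 = 19122 - (-18)*(-132)/3 = 19122 - 1*792 = 19122 - 792 = 18330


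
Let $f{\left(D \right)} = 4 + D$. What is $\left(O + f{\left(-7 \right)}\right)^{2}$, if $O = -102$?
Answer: $11025$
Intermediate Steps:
$\left(O + f{\left(-7 \right)}\right)^{2} = \left(-102 + \left(4 - 7\right)\right)^{2} = \left(-102 - 3\right)^{2} = \left(-105\right)^{2} = 11025$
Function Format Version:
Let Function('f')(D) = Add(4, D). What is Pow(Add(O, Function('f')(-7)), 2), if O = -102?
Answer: 11025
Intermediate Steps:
Pow(Add(O, Function('f')(-7)), 2) = Pow(Add(-102, Add(4, -7)), 2) = Pow(Add(-102, -3), 2) = Pow(-105, 2) = 11025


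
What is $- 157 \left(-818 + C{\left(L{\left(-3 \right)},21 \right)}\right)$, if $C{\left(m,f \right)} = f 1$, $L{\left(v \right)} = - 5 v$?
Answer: $125129$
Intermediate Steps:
$C{\left(m,f \right)} = f$
$- 157 \left(-818 + C{\left(L{\left(-3 \right)},21 \right)}\right) = - 157 \left(-818 + 21\right) = \left(-157\right) \left(-797\right) = 125129$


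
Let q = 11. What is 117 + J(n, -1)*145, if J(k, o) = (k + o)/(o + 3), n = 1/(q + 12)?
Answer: 1096/23 ≈ 47.652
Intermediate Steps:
n = 1/23 (n = 1/(11 + 12) = 1/23 ≈ 0.043478)
J(k, o) = (k + o)/(3 + o)
117 + J(n, -1)*145 = 117 + ((1/23 - 1)/(3 - 1))*145 = 117 + (-22/23/2)*145 = 117 + ((½)*(-22/23))*145 = 117 - 11/23*145 = 117 - 1595/23 = 1096/23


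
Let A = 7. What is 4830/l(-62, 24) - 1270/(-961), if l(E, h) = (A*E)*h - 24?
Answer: 287239/334428 ≈ 0.85890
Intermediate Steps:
l(E, h) = -24 + 7*E*h (l(E, h) = (7*E)*h - 24 = 7*E*h - 24 = -24 + 7*E*h)
4830/l(-62, 24) - 1270/(-961) = 4830/(-24 + 7*(-62)*24) - 1270/(-961) = 4830/(-24 - 10416) - 1270*(-1/961) = 4830/(-10440) + 1270/961 = 4830*(-1/10440) + 1270/961 = -161/348 + 1270/961 = 287239/334428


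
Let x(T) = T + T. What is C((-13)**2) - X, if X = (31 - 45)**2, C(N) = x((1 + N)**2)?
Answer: 57604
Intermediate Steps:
x(T) = 2*T
C(N) = 2*(1 + N)**2
X = 196 (X = (-14)**2 = 196)
C((-13)**2) - X = 2*(1 + (-13)**2)**2 - 1*196 = 2*(1 + 169)**2 - 196 = 2*170**2 - 196 = 2*28900 - 196 = 57800 - 196 = 57604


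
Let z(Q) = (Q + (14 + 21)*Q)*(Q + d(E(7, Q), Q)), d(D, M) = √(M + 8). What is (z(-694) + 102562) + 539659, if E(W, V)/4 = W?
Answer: 17981117 - 174888*I*√14 ≈ 1.7981e+7 - 6.5437e+5*I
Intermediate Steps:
E(W, V) = 4*W
d(D, M) = √(8 + M)
z(Q) = 36*Q*(Q + √(8 + Q)) (z(Q) = (Q + (14 + 21)*Q)*(Q + √(8 + Q)) = (Q + 35*Q)*(Q + √(8 + Q)) = (36*Q)*(Q + √(8 + Q)) = 36*Q*(Q + √(8 + Q)))
(z(-694) + 102562) + 539659 = (36*(-694)*(-694 + √(8 - 694)) + 102562) + 539659 = (36*(-694)*(-694 + √(-686)) + 102562) + 539659 = (36*(-694)*(-694 + 7*I*√14) + 102562) + 539659 = ((17338896 - 174888*I*√14) + 102562) + 539659 = (17441458 - 174888*I*√14) + 539659 = 17981117 - 174888*I*√14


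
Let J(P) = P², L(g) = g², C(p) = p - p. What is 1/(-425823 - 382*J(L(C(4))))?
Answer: -1/425823 ≈ -2.3484e-6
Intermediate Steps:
C(p) = 0
1/(-425823 - 382*J(L(C(4)))) = 1/(-425823 - 382*(0²)²) = 1/(-425823 - 382*0²) = 1/(-425823 - 382*0) = 1/(-425823 + 0) = 1/(-425823) = -1/425823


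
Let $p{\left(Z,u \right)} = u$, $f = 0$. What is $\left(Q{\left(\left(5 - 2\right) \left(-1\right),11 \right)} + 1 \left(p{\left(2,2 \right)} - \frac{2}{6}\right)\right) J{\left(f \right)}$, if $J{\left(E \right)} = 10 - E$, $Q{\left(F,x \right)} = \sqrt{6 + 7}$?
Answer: $\frac{50}{3} + 10 \sqrt{13} \approx 52.722$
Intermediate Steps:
$Q{\left(F,x \right)} = \sqrt{13}$
$\left(Q{\left(\left(5 - 2\right) \left(-1\right),11 \right)} + 1 \left(p{\left(2,2 \right)} - \frac{2}{6}\right)\right) J{\left(f \right)} = \left(\sqrt{13} + 1 \left(2 - \frac{2}{6}\right)\right) \left(10 - 0\right) = \left(\sqrt{13} + 1 \left(2 - \frac{1}{3}\right)\right) \left(10 + 0\right) = \left(\sqrt{13} + 1 \left(2 - \frac{1}{3}\right)\right) 10 = \left(\sqrt{13} + 1 \cdot \frac{5}{3}\right) 10 = \left(\sqrt{13} + \frac{5}{3}\right) 10 = \left(\frac{5}{3} + \sqrt{13}\right) 10 = \frac{50}{3} + 10 \sqrt{13}$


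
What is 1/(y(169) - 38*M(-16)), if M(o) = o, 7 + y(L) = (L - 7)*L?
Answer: 1/27979 ≈ 3.5741e-5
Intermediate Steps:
y(L) = -7 + L*(-7 + L) (y(L) = -7 + (L - 7)*L = -7 + (-7 + L)*L = -7 + L*(-7 + L))
1/(y(169) - 38*M(-16)) = 1/((-7 + 169² - 7*169) - 38*(-16)) = 1/((-7 + 28561 - 1183) + 608) = 1/(27371 + 608) = 1/27979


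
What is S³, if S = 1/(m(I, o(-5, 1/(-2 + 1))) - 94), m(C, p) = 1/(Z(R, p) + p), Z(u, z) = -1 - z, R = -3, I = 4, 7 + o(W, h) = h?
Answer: -1/857375 ≈ -1.1664e-6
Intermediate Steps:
o(W, h) = -7 + h
m(C, p) = -1 (m(C, p) = 1/((-1 - p) + p) = 1/(-1) = -1)
S = -1/95 (S = 1/(-1 - 94) = 1/(-95) = -1/95 ≈ -0.010526)
S³ = (-1/95)³ = -1/857375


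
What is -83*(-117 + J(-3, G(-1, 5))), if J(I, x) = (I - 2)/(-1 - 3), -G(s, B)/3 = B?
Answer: 38429/4 ≈ 9607.3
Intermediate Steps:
G(s, B) = -3*B
J(I, x) = 1/2 - I/4 (J(I, x) = (-2 + I)/(-4) = (-2 + I)*(-1/4) = 1/2 - I/4)
-83*(-117 + J(-3, G(-1, 5))) = -83*(-117 + (1/2 - 1/4*(-3))) = -83*(-117 + (1/2 + 3/4)) = -83*(-117 + 5/4) = -83*(-463/4) = 38429/4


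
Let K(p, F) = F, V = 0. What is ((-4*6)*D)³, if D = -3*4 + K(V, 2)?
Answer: 13824000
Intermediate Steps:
D = -10 (D = -3*4 + 2 = -12 + 2 = -10)
((-4*6)*D)³ = (-4*6*(-10))³ = (-24*(-10))³ = 240³ = 13824000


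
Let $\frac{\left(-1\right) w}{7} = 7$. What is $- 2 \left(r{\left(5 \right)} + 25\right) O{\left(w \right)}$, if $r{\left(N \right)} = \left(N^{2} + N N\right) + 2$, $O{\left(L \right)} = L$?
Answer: $7546$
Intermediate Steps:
$w = -49$ ($w = \left(-7\right) 7 = -49$)
$r{\left(N \right)} = 2 + 2 N^{2}$ ($r{\left(N \right)} = \left(N^{2} + N^{2}\right) + 2 = 2 N^{2} + 2 = 2 + 2 N^{2}$)
$- 2 \left(r{\left(5 \right)} + 25\right) O{\left(w \right)} = - 2 \left(\left(2 + 2 \cdot 5^{2}\right) + 25\right) \left(-49\right) = - 2 \left(\left(2 + 2 \cdot 25\right) + 25\right) \left(-49\right) = - 2 \left(\left(2 + 50\right) + 25\right) \left(-49\right) = - 2 \left(52 + 25\right) \left(-49\right) = \left(-2\right) 77 \left(-49\right) = \left(-154\right) \left(-49\right) = 7546$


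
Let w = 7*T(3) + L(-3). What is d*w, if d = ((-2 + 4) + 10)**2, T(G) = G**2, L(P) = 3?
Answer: 9504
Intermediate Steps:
d = 144 (d = (2 + 10)**2 = 12**2 = 144)
w = 66 (w = 7*3**2 + 3 = 7*9 + 3 = 63 + 3 = 66)
d*w = 144*66 = 9504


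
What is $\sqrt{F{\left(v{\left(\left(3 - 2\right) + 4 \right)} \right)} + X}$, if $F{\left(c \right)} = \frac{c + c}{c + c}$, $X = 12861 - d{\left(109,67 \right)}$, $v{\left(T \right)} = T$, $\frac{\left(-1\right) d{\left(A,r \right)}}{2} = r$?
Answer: $114$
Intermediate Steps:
$d{\left(A,r \right)} = - 2 r$
$X = 12995$ ($X = 12861 - \left(-2\right) 67 = 12861 - -134 = 12861 + 134 = 12995$)
$F{\left(c \right)} = 1$ ($F{\left(c \right)} = \frac{2 c}{2 c} = 2 c \frac{1}{2 c} = 1$)
$\sqrt{F{\left(v{\left(\left(3 - 2\right) + 4 \right)} \right)} + X} = \sqrt{1 + 12995} = \sqrt{12996} = 114$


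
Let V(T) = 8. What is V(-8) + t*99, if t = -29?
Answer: -2863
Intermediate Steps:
V(-8) + t*99 = 8 - 29*99 = 8 - 2871 = -2863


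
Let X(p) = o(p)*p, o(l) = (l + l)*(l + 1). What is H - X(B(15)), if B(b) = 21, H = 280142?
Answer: 260738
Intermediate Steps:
o(l) = 2*l*(1 + l) (o(l) = (2*l)*(1 + l) = 2*l*(1 + l))
X(p) = 2*p**2*(1 + p) (X(p) = (2*p*(1 + p))*p = 2*p**2*(1 + p))
H - X(B(15)) = 280142 - 2*21**2*(1 + 21) = 280142 - 2*441*22 = 280142 - 1*19404 = 280142 - 19404 = 260738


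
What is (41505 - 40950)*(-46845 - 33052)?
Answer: -44342835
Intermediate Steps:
(41505 - 40950)*(-46845 - 33052) = 555*(-79897) = -44342835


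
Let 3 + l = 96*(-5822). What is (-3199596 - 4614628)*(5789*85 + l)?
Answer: 522380874400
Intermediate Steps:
l = -558915 (l = -3 + 96*(-5822) = -3 - 558912 = -558915)
(-3199596 - 4614628)*(5789*85 + l) = (-3199596 - 4614628)*(5789*85 - 558915) = -7814224*(492065 - 558915) = -7814224*(-66850) = 522380874400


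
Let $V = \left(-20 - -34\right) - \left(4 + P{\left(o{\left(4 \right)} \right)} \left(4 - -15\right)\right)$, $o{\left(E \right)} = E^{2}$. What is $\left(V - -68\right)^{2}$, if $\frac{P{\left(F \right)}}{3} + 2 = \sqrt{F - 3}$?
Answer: $79101 - 21888 \sqrt{13} \approx 182.69$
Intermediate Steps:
$P{\left(F \right)} = -6 + 3 \sqrt{-3 + F}$ ($P{\left(F \right)} = -6 + 3 \sqrt{F - 3} = -6 + 3 \sqrt{-3 + F}$)
$V = 124 - 57 \sqrt{13}$ ($V = \left(-20 - -34\right) - \left(4 + \left(-6 + 3 \sqrt{-3 + 4^{2}}\right) \left(4 - -15\right)\right) = \left(-20 + 34\right) - \left(4 + \left(-6 + 3 \sqrt{-3 + 16}\right) \left(4 + 15\right)\right) = 14 - \left(4 + \left(-6 + 3 \sqrt{13}\right) 19\right) = 14 - \left(4 - \left(114 - 57 \sqrt{13}\right)\right) = 14 - \left(-110 + 57 \sqrt{13}\right) = 14 + \left(110 - 57 \sqrt{13}\right) = 124 - 57 \sqrt{13} \approx -81.516$)
$\left(V - -68\right)^{2} = \left(\left(124 - 57 \sqrt{13}\right) - -68\right)^{2} = \left(\left(124 - 57 \sqrt{13}\right) + 68\right)^{2} = \left(192 - 57 \sqrt{13}\right)^{2}$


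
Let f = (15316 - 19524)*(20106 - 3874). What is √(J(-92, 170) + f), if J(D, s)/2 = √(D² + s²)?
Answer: 2*√(-17076064 + √9341) ≈ 8264.6*I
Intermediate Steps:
J(D, s) = 2*√(D² + s²)
f = -68304256 (f = -4208*16232 = -68304256)
√(J(-92, 170) + f) = √(2*√((-92)² + 170²) - 68304256) = √(2*√(8464 + 28900) - 68304256) = √(2*√37364 - 68304256) = √(2*(2*√9341) - 68304256) = √(4*√9341 - 68304256) = √(-68304256 + 4*√9341)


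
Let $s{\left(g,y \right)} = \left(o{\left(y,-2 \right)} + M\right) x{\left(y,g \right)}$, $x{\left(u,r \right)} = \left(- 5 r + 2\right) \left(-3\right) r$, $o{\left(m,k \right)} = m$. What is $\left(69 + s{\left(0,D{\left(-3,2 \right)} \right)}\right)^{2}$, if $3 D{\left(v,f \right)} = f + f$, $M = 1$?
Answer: $4761$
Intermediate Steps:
$x{\left(u,r \right)} = r \left(-6 + 15 r\right)$ ($x{\left(u,r \right)} = \left(2 - 5 r\right) \left(-3\right) r = \left(-6 + 15 r\right) r = r \left(-6 + 15 r\right)$)
$D{\left(v,f \right)} = \frac{2 f}{3}$ ($D{\left(v,f \right)} = \frac{f + f}{3} = \frac{2 f}{3}$)
$s{\left(g,y \right)} = 3 g \left(1 + y\right) \left(-2 + 5 g\right)$ ($s{\left(g,y \right)} = \left(y + 1\right) 3 g \left(-2 + 5 g\right) = \left(1 + y\right) 3 g \left(-2 + 5 g\right) = 3 g \left(1 + y\right) \left(-2 + 5 g\right)$)
$\left(69 + s{\left(0,D{\left(-3,2 \right)} \right)}\right)^{2} = \left(69 + 3 \cdot 0 \left(1 + \frac{2}{3} \cdot 2\right) \left(-2 + 5 \cdot 0\right)\right)^{2} = \left(69 + 3 \cdot 0 \left(1 + \frac{4}{3}\right) \left(-2 + 0\right)\right)^{2} = \left(69 + 3 \cdot 0 \cdot \frac{7}{3} \left(-2\right)\right)^{2} = \left(69 + 0\right)^{2} = 69^{2} = 4761$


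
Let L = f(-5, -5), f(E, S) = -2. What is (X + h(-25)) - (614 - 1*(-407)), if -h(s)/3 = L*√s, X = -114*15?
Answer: -2731 + 30*I ≈ -2731.0 + 30.0*I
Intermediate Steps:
X = -1710
L = -2
h(s) = 6*√s (h(s) = -(-6)*√s = 6*√s)
(X + h(-25)) - (614 - 1*(-407)) = (-1710 + 6*√(-25)) - (614 - 1*(-407)) = (-1710 + 6*(5*I)) - (614 + 407) = (-1710 + 30*I) - 1*1021 = (-1710 + 30*I) - 1021 = -2731 + 30*I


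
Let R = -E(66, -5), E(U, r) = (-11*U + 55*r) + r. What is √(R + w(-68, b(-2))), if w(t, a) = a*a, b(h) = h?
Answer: √1010 ≈ 31.780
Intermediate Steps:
w(t, a) = a²
E(U, r) = -11*U + 56*r
R = 1006 (R = -(-11*66 + 56*(-5)) = -(-726 - 280) = -1*(-1006) = 1006)
√(R + w(-68, b(-2))) = √(1006 + (-2)²) = √(1006 + 4) = √1010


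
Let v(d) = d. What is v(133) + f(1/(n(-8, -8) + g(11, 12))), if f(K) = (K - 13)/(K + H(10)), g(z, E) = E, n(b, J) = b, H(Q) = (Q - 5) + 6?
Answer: 1978/15 ≈ 131.87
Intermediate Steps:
H(Q) = 1 + Q (H(Q) = (-5 + Q) + 6 = 1 + Q)
f(K) = (-13 + K)/(11 + K) (f(K) = (K - 13)/(K + (1 + 10)) = (-13 + K)/(K + 11) = (-13 + K)/(11 + K))
v(133) + f(1/(n(-8, -8) + g(11, 12))) = 133 + (-13 + 1/(-8 + 12))/(11 + 1/(-8 + 12)) = 133 + (-13 + 1/4)/(11 + 1/4) = 133 + (-13 + ¼)/(11 + ¼) = 133 - 51/4/(45/4) = 133 + (4/45)*(-51/4) = 133 - 17/15 = 1978/15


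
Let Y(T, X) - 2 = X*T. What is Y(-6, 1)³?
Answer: -64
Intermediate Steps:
Y(T, X) = 2 + T*X (Y(T, X) = 2 + X*T = 2 + T*X)
Y(-6, 1)³ = (2 - 6*1)³ = (2 - 6)³ = (-4)³ = -64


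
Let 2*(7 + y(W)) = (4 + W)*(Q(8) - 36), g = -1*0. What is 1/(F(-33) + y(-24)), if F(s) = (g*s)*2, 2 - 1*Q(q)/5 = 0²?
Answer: 1/253 ≈ 0.0039526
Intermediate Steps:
g = 0
Q(q) = 10 (Q(q) = 10 - 5*0² = 10 - 5*0 = 10 + 0 = 10)
F(s) = 0 (F(s) = (0*s)*2 = 0*2 = 0)
y(W) = -59 - 13*W (y(W) = -7 + ((4 + W)*(10 - 36))/2 = -7 + ((4 + W)*(-26))/2 = -7 + (-104 - 26*W)/2 = -7 + (-52 - 13*W) = -59 - 13*W)
1/(F(-33) + y(-24)) = 1/(0 + (-59 - 13*(-24))) = 1/(0 + (-59 + 312)) = 1/(0 + 253) = 1/253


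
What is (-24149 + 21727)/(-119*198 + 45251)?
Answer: -2422/21689 ≈ -0.11167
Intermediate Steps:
(-24149 + 21727)/(-119*198 + 45251) = -2422/(-23562 + 45251) = -2422/21689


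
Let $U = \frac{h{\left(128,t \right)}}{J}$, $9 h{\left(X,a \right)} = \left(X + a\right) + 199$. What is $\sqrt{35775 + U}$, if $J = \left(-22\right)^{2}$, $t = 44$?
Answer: $\frac{\sqrt{155836271}}{66} \approx 189.14$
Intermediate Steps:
$J = 484$
$h{\left(X,a \right)} = \frac{199}{9} + \frac{X}{9} + \frac{a}{9}$ ($h{\left(X,a \right)} = \frac{\left(X + a\right) + 199}{9} = \frac{199 + X + a}{9} = \frac{199}{9} + \frac{X}{9} + \frac{a}{9}$)
$U = \frac{371}{4356}$ ($U = \frac{\frac{199}{9} + \frac{1}{9} \cdot 128 + \frac{1}{9} \cdot 44}{484} = \left(\frac{199}{9} + \frac{128}{9} + \frac{44}{9}\right) \frac{1}{484} = \frac{371}{9} \cdot \frac{1}{484} = \frac{371}{4356} \approx 0.08517$)
$\sqrt{35775 + U} = \sqrt{35775 + \frac{371}{4356}} = \sqrt{\frac{155836271}{4356}} = \frac{\sqrt{155836271}}{66}$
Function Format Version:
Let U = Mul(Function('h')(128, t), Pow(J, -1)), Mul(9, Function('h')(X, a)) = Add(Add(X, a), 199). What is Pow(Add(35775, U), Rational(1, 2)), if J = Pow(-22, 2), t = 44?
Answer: Mul(Rational(1, 66), Pow(155836271, Rational(1, 2))) ≈ 189.14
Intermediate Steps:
J = 484
Function('h')(X, a) = Add(Rational(199, 9), Mul(Rational(1, 9), X), Mul(Rational(1, 9), a)) (Function('h')(X, a) = Mul(Rational(1, 9), Add(Add(X, a), 199)) = Mul(Rational(1, 9), Add(199, X, a)) = Add(Rational(199, 9), Mul(Rational(1, 9), X), Mul(Rational(1, 9), a)))
U = Rational(371, 4356) (U = Mul(Add(Rational(199, 9), Mul(Rational(1, 9), 128), Mul(Rational(1, 9), 44)), Pow(484, -1)) = Mul(Add(Rational(199, 9), Rational(128, 9), Rational(44, 9)), Rational(1, 484)) = Mul(Rational(371, 9), Rational(1, 484)) = Rational(371, 4356) ≈ 0.085170)
Pow(Add(35775, U), Rational(1, 2)) = Pow(Add(35775, Rational(371, 4356)), Rational(1, 2)) = Pow(Rational(155836271, 4356), Rational(1, 2)) = Mul(Rational(1, 66), Pow(155836271, Rational(1, 2)))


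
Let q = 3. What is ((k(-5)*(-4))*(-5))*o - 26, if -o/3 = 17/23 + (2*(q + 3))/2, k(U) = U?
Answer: 45902/23 ≈ 1995.7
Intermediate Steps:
o = -465/23 (o = -3*(17/23 + (2*(3 + 3))/2) = -3*(17*(1/23) + (2*6)*(1/2)) = -3*(17/23 + 12*(1/2)) = -3*(17/23 + 6) = -3*155/23 = -465/23 ≈ -20.217)
((k(-5)*(-4))*(-5))*o - 26 = (-5*(-4)*(-5))*(-465/23) - 26 = (20*(-5))*(-465/23) - 26 = -100*(-465/23) - 26 = 46500/23 - 26 = 45902/23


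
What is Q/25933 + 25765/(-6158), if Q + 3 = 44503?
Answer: -394132745/159695414 ≈ -2.4680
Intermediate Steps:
Q = 44500 (Q = -3 + 44503 = 44500)
Q/25933 + 25765/(-6158) = 44500/25933 + 25765/(-6158) = 44500*(1/25933) + 25765*(-1/6158) = 44500/25933 - 25765/6158 = -394132745/159695414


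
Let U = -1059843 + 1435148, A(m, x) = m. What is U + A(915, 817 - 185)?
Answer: 376220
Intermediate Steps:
U = 375305
U + A(915, 817 - 185) = 375305 + 915 = 376220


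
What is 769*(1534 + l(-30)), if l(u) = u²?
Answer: 1871746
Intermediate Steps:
769*(1534 + l(-30)) = 769*(1534 + (-30)²) = 769*(1534 + 900) = 769*2434 = 1871746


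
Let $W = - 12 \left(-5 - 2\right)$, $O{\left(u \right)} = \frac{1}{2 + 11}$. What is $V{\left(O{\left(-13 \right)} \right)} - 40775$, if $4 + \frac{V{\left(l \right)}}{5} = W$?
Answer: $-40375$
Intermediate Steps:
$O{\left(u \right)} = \frac{1}{13}$
$W = 84$ ($W = - 12 \left(-5 - 2\right) = \left(-12\right) \left(-7\right) = 84$)
$V{\left(l \right)} = 400$ ($V{\left(l \right)} = -20 + 5 \cdot 84 = -20 + 420 = 400$)
$V{\left(O{\left(-13 \right)} \right)} - 40775 = 400 - 40775 = -40375$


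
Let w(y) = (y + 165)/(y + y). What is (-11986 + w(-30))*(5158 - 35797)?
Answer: 1469231967/4 ≈ 3.6731e+8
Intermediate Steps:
w(y) = (165 + y)/(2*y) (w(y) = (165 + y)/((2*y)) = (165 + y)*(1/(2*y)) = (165 + y)/(2*y))
(-11986 + w(-30))*(5158 - 35797) = (-11986 + (1/2)*(165 - 30)/(-30))*(5158 - 35797) = (-11986 + (1/2)*(-1/30)*135)*(-30639) = (-11986 - 9/4)*(-30639) = -47953/4*(-30639) = 1469231967/4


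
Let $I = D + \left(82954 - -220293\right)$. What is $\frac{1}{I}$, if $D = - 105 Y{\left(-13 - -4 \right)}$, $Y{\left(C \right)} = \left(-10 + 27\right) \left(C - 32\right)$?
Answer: $\frac{1}{376432} \approx 2.6565 \cdot 10^{-6}$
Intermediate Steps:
$Y{\left(C \right)} = -544 + 17 C$ ($Y{\left(C \right)} = 17 \left(-32 + C\right) = -544 + 17 C$)
$D = 73185$ ($D = - 105 \left(-544 + 17 \left(-13 - -4\right)\right) = - 105 \left(-544 + 17 \left(-13 + 4\right)\right) = - 105 \left(-544 + 17 \left(-9\right)\right) = - 105 \left(-544 - 153\right) = \left(-105\right) \left(-697\right) = 73185$)
$I = 376432$ ($I = 73185 + \left(82954 - -220293\right) = 73185 + \left(82954 + 220293\right) = 73185 + 303247 = 376432$)
$\frac{1}{I} = \frac{1}{376432}$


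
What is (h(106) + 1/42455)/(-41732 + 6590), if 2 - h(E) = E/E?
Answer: -7076/248658935 ≈ -2.8457e-5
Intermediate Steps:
h(E) = 1 (h(E) = 2 - E/E = 2 - 1*1 = 2 - 1 = 1)
(h(106) + 1/42455)/(-41732 + 6590) = (1 + 1/42455)/(-41732 + 6590) = (1 + 1/42455)/(-35142) = (42456/42455)*(-1/35142) = -7076/248658935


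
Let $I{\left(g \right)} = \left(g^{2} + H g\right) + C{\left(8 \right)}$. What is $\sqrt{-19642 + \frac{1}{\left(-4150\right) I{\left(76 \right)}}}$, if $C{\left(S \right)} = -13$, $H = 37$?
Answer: $\frac{i \sqrt{812220712346162}}{203350} \approx 140.15 i$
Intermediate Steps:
$I{\left(g \right)} = -13 + g^{2} + 37 g$ ($I{\left(g \right)} = \left(g^{2} + 37 g\right) - 13 = -13 + g^{2} + 37 g$)
$\sqrt{-19642 + \frac{1}{\left(-4150\right) I{\left(76 \right)}}} = \sqrt{-19642 + \frac{1}{\left(-4150\right) \left(-13 + 76^{2} + 37 \cdot 76\right)}} = \sqrt{-19642 - \frac{1}{4150 \left(-13 + 5776 + 2812\right)}} = \sqrt{-19642 - \frac{1}{4150 \cdot 8575}} = \sqrt{-19642 - \frac{1}{35586250}} = \sqrt{- \frac{698985122501}{35586250}} = \frac{i \sqrt{812220712346162}}{203350}$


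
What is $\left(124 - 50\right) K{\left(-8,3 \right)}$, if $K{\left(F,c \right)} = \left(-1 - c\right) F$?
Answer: $2368$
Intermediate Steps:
$K{\left(F,c \right)} = F \left(-1 - c\right)$
$\left(124 - 50\right) K{\left(-8,3 \right)} = \left(124 - 50\right) \left(\left(-1\right) \left(-8\right) \left(1 + 3\right)\right) = 74 \left(\left(-1\right) \left(-8\right) 4\right) = 74 \cdot 32 = 2368$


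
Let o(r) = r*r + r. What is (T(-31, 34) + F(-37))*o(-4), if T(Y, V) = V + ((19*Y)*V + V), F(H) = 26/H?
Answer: -8861664/37 ≈ -2.3950e+5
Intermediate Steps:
o(r) = r + r² (o(r) = r² + r = r + r²)
T(Y, V) = 2*V + 19*V*Y (T(Y, V) = V + (19*V*Y + V) = V + (V + 19*V*Y) = 2*V + 19*V*Y)
(T(-31, 34) + F(-37))*o(-4) = (34*(2 + 19*(-31)) + 26/(-37))*(-4*(1 - 4)) = (34*(2 - 589) + 26*(-1/37))*(-4*(-3)) = (34*(-587) - 26/37)*12 = (-19958 - 26/37)*12 = -738472/37*12 = -8861664/37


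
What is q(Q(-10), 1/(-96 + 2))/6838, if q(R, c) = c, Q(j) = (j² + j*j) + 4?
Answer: -1/642772 ≈ -1.5558e-6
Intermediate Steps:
Q(j) = 4 + 2*j² (Q(j) = (j² + j²) + 4 = 2*j² + 4 = 4 + 2*j²)
q(Q(-10), 1/(-96 + 2))/6838 = 1/((-96 + 2)*6838) = (1/6838)/(-94) = -1/94*1/6838 = -1/642772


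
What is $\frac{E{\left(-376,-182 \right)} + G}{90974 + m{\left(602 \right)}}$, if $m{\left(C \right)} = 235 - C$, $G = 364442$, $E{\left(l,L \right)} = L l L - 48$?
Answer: $- \frac{12090230}{90607} \approx -133.44$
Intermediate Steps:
$E{\left(l,L \right)} = -48 + l L^{2}$ ($E{\left(l,L \right)} = l L^{2} - 48 = -48 + l L^{2}$)
$\frac{E{\left(-376,-182 \right)} + G}{90974 + m{\left(602 \right)}} = \frac{\left(-48 - 376 \left(-182\right)^{2}\right) + 364442}{90974 + \left(235 - 602\right)} = \frac{\left(-48 - 12454624\right) + 364442}{90974 + \left(235 - 602\right)} = \frac{\left(-48 - 12454624\right) + 364442}{90974 - 367} = \frac{-12454672 + 364442}{90607} = \left(-12090230\right) \frac{1}{90607} = - \frac{12090230}{90607}$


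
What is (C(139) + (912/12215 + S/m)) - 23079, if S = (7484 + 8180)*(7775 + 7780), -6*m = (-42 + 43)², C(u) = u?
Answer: -17857646691988/12215 ≈ -1.4619e+9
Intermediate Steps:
m = -⅙ (m = -(-42 + 43)²/6 = -⅙*1² = -⅙*1 = -⅙ ≈ -0.16667)
S = 243653520 (S = 15664*15555 = 243653520)
(C(139) + (912/12215 + S/m)) - 23079 = (139 + (912/12215 + 243653520/(-⅙))) - 23079 = (139 + (912*(1/12215) + 243653520*(-6))) - 23079 = (139 + (912/12215 - 1461921120)) - 23079 = (139 - 17857366479888/12215) - 23079 = -17857364782003/12215 - 23079 = -17857646691988/12215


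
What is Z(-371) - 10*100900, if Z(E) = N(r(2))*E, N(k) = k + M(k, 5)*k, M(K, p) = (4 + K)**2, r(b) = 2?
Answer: -1036454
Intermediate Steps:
N(k) = k + k*(4 + k)**2 (N(k) = k + (4 + k)**2*k = k + k*(4 + k)**2)
Z(E) = 74*E (Z(E) = (2*(1 + (4 + 2)**2))*E = (2*(1 + 6**2))*E = (2*(1 + 36))*E = (2*37)*E = 74*E)
Z(-371) - 10*100900 = 74*(-371) - 10*100900 = -27454 - 1009000 = -1036454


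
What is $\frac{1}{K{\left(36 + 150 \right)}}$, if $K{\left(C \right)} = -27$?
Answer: $- \frac{1}{27} \approx -0.037037$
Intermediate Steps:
$\frac{1}{K{\left(36 + 150 \right)}} = \frac{1}{-27} = - \frac{1}{27}$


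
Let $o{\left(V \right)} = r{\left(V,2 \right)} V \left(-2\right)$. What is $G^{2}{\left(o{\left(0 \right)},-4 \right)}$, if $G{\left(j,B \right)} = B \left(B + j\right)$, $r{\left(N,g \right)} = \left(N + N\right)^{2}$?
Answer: $256$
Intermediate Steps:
$r{\left(N,g \right)} = 4 N^{2}$ ($r{\left(N,g \right)} = \left(2 N\right)^{2} = 4 N^{2}$)
$o{\left(V \right)} = - 8 V^{3}$ ($o{\left(V \right)} = 4 V^{2} V \left(-2\right) = 4 V^{3} \left(-2\right) = - 8 V^{3}$)
$G^{2}{\left(o{\left(0 \right)},-4 \right)} = \left(- 4 \left(-4 - 8 \cdot 0^{3}\right)\right)^{2} = \left(- 4 \left(-4 - 0\right)\right)^{2} = \left(- 4 \left(-4 + 0\right)\right)^{2} = \left(\left(-4\right) \left(-4\right)\right)^{2} = 16^{2} = 256$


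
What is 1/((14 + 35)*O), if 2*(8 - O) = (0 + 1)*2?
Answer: 1/343 ≈ 0.0029155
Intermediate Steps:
O = 7 (O = 8 - (0 + 1)*2/2 = 8 - 2/2 = 8 - 1/2*2 = 8 - 1 = 7)
1/((14 + 35)*O) = 1/((14 + 35)*7) = 1/(49*7) = 1/343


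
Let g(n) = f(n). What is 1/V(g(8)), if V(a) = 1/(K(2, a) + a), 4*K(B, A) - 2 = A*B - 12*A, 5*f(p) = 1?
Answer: 1/5 ≈ 0.20000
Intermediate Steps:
f(p) = 1/5 (f(p) = (1/5)*1 = 1/5)
g(n) = 1/5
K(B, A) = 1/2 - 3*A + A*B/4 (K(B, A) = 1/2 + (A*B - 12*A)/4 = 1/2 + (-12*A + A*B)/4 = 1/2 + (-3*A + A*B/4) = 1/2 - 3*A + A*B/4)
V(a) = 1/(1/2 - 3*a/2) (V(a) = 1/((1/2 - 3*a + (1/4)*a*2) + a) = 1/((1/2 - 3*a + a/2) + a) = 1/((1/2 - 5*a/2) + a) = 1/(1/2 - 3*a/2))
1/V(g(8)) = 1/(2/(1 - 3*1/5)) = 1/(2/(1 - 3/5)) = 1/(2/(2/5)) = 1/(2*(5/2)) = 1/5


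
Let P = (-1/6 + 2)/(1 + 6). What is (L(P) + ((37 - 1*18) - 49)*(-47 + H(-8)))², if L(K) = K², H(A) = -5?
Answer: 7573289345521/3111696 ≈ 2.4338e+6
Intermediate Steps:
P = 11/42 (P = (-1*⅙ + 2)/7 = (-⅙ + 2)*(⅐) = (11/6)*(⅐) = 11/42 ≈ 0.26190)
(L(P) + ((37 - 1*18) - 49)*(-47 + H(-8)))² = ((11/42)² + ((37 - 1*18) - 49)*(-47 - 5))² = (121/1764 + ((37 - 18) - 49)*(-52))² = (121/1764 + (19 - 49)*(-52))² = (121/1764 - 30*(-52))² = (121/1764 + 1560)² = (2751961/1764)² = 7573289345521/3111696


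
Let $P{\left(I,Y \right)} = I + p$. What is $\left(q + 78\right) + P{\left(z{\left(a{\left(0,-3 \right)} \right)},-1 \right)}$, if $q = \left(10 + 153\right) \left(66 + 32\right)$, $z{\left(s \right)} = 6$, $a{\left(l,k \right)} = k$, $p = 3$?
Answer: $16061$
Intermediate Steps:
$P{\left(I,Y \right)} = 3 + I$ ($P{\left(I,Y \right)} = I + 3 = 3 + I$)
$q = 15974$ ($q = 163 \cdot 98 = 15974$)
$\left(q + 78\right) + P{\left(z{\left(a{\left(0,-3 \right)} \right)},-1 \right)} = \left(15974 + 78\right) + \left(3 + 6\right) = 16052 + 9 = 16061$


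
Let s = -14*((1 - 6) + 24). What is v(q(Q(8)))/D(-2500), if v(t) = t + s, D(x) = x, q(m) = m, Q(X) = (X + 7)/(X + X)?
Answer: 4241/40000 ≈ 0.10602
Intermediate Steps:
Q(X) = (7 + X)/(2*X) (Q(X) = (7 + X)/((2*X)) = (7 + X)*(1/(2*X)) = (7 + X)/(2*X))
s = -266 (s = -14*(-5 + 24) = -14*19 = -266)
v(t) = -266 + t (v(t) = t - 266 = -266 + t)
v(q(Q(8)))/D(-2500) = (-266 + (½)*(7 + 8)/8)/(-2500) = (-266 + (½)*(⅛)*15)*(-1/2500) = (-266 + 15/16)*(-1/2500) = -4241/16*(-1/2500) = 4241/40000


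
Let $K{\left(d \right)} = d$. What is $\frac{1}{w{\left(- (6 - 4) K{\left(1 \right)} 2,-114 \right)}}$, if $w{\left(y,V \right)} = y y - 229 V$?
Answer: $\frac{1}{26122} \approx 3.8282 \cdot 10^{-5}$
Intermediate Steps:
$w{\left(y,V \right)} = y^{2} - 229 V$
$\frac{1}{w{\left(- (6 - 4) K{\left(1 \right)} 2,-114 \right)}} = \frac{1}{\left(- (6 - 4) 1 \cdot 2\right)^{2} - -26106} = \frac{1}{\left(\left(-1\right) 2 \cdot 1 \cdot 2\right)^{2} + 26106} = \frac{1}{\left(\left(-2\right) 1 \cdot 2\right)^{2} + 26106} = \frac{1}{\left(\left(-2\right) 2\right)^{2} + 26106} = \frac{1}{\left(-4\right)^{2} + 26106} = \frac{1}{16 + 26106} = \frac{1}{26122}$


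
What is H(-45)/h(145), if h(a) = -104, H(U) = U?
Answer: 45/104 ≈ 0.43269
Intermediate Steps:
H(-45)/h(145) = -45/(-104) = -45*(-1/104) = 45/104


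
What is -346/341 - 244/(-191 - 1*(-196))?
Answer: -84934/1705 ≈ -49.815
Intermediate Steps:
-346/341 - 244/(-191 - 1*(-196)) = -346*1/341 - 244/(-191 + 196) = -346/341 - 244/5 = -84934/1705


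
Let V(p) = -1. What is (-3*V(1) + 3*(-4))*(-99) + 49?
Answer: 940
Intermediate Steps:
(-3*V(1) + 3*(-4))*(-99) + 49 = (-3*(-1) + 3*(-4))*(-99) + 49 = (3 - 12)*(-99) + 49 = -9*(-99) + 49 = 891 + 49 = 940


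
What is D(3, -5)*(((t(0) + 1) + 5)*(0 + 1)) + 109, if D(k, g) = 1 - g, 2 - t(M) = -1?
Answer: 163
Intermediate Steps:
t(M) = 3 (t(M) = 2 - 1*(-1) = 2 + 1 = 3)
D(3, -5)*(((t(0) + 1) + 5)*(0 + 1)) + 109 = (1 - 1*(-5))*(((3 + 1) + 5)*(0 + 1)) + 109 = (1 + 5)*((4 + 5)*1) + 109 = 6*(9*1) + 109 = 6*9 + 109 = 54 + 109 = 163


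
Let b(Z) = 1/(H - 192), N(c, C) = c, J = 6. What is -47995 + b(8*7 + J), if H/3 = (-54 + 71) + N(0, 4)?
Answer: -6767296/141 ≈ -47995.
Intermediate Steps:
H = 51 (H = 3*((-54 + 71) + 0) = 3*(17 + 0) = 3*17 = 51)
b(Z) = -1/141 (b(Z) = 1/(51 - 192) = 1/(-141) = -1/141)
-47995 + b(8*7 + J) = -47995 - 1/141 = -6767296/141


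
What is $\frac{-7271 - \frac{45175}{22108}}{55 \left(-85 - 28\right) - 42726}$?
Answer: $\frac{160792443}{1081987628} \approx 0.14861$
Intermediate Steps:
$\frac{-7271 - \frac{45175}{22108}}{55 \left(-85 - 28\right) - 42726} = \frac{-7271 - \frac{45175}{22108}}{55 \left(-113\right) - 42726} = \frac{-7271 - \frac{45175}{22108}}{-6215 - 42726} = - \frac{160792443}{22108 \left(-48941\right)} = \left(- \frac{160792443}{22108}\right) \left(- \frac{1}{48941}\right) = \frac{160792443}{1081987628}$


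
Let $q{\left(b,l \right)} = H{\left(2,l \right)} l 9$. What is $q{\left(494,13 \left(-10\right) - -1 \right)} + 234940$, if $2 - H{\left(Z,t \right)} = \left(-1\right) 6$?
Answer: $225652$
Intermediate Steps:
$H{\left(Z,t \right)} = 8$ ($H{\left(Z,t \right)} = 2 - \left(-1\right) 6 = 2 - -6 = 2 + 6 = 8$)
$q{\left(b,l \right)} = 72 l$ ($q{\left(b,l \right)} = 8 l 9 = 72 l$)
$q{\left(494,13 \left(-10\right) - -1 \right)} + 234940 = 72 \left(13 \left(-10\right) - -1\right) + 234940 = 72 \left(-130 + \left(-4 + 5\right)\right) + 234940 = 72 \left(-130 + 1\right) + 234940 = 72 \left(-129\right) + 234940 = -9288 + 234940 = 225652$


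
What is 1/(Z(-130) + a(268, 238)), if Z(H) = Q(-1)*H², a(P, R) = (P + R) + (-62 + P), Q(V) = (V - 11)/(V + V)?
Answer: 1/102112 ≈ 9.7932e-6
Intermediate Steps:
Q(V) = (-11 + V)/(2*V) (Q(V) = (-11 + V)/((2*V)) = (-11 + V)*(1/(2*V)) = (-11 + V)/(2*V))
a(P, R) = -62 + R + 2*P
Z(H) = 6*H² (Z(H) = ((½)*(-11 - 1)/(-1))*H² = ((½)*(-1)*(-12))*H² = 6*H²)
1/(Z(-130) + a(268, 238)) = 1/(6*(-130)² + (-62 + 238 + 2*268)) = 1/(6*16900 + (-62 + 238 + 536)) = 1/(101400 + 712) = 1/102112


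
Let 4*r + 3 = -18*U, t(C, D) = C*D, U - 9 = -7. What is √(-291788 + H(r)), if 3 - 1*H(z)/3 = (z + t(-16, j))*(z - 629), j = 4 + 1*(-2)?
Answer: I*√5948519/4 ≈ 609.74*I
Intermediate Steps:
j = 2 (j = 4 - 2 = 2)
U = 2 (U = 9 - 7 = 2)
r = -39/4 (r = -¾ + (-18*2)/4 = -¾ + (¼)*(-36) = -¾ - 9 = -39/4 ≈ -9.7500)
H(z) = 9 - 3*(-629 + z)*(-32 + z) (H(z) = 9 - 3*(z - 16*2)*(z - 629) = 9 - 3*(z - 32)*(-629 + z) = 9 - 3*(-32 + z)*(-629 + z) = 9 - 3*(-629 + z)*(-32 + z))
√(-291788 + H(r)) = √(-291788 + (-60375 - 3*(-39/4)² + 1983*(-39/4))) = √(-291788 + (-60375 - 3*1521/16 - 77337/4)) = √(-291788 + (-60375 - 4563/16 - 77337/4)) = √(-291788 - 1279911/16) = √(-5948519/16) = I*√5948519/4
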